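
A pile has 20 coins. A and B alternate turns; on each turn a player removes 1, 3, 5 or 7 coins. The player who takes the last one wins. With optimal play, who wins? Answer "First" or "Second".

Second

W/L table (W = player to move can force a win):
i:   0  1  2  3  4  5  6  7  8  9 10 11 12 13 14 15 16 17 18 19 20
     L  W  L  W  L  W  L  W  L  W  L  W  L  W  L  W  L  W  L  W  L
Position 20 is L, so the second player wins.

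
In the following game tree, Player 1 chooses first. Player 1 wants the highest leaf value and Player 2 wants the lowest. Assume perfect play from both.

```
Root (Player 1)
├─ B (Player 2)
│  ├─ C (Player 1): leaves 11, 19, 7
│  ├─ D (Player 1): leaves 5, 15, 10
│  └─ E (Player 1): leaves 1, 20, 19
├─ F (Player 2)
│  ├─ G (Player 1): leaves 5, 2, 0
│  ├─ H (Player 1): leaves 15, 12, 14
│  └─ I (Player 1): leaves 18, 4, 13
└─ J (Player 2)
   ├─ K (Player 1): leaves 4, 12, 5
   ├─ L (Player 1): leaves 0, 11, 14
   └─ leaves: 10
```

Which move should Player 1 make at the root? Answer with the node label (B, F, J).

C (Player 1): max(11, 19, 7) = 19
D (Player 1): max(5, 15, 10) = 15
E (Player 1): max(1, 20, 19) = 20
B (Player 2): min(19, 15, 20) = 15
G (Player 1): max(5, 2, 0) = 5
H (Player 1): max(15, 12, 14) = 15
I (Player 1): max(18, 4, 13) = 18
F (Player 2): min(5, 15, 18) = 5
K (Player 1): max(4, 12, 5) = 12
L (Player 1): max(0, 11, 14) = 14
J (Player 2): min(12, 14, 10) = 10
Root (Player 1): max(15, 5, 10) = 15
Player 1 picks the child with the highest value: B (value 15).

B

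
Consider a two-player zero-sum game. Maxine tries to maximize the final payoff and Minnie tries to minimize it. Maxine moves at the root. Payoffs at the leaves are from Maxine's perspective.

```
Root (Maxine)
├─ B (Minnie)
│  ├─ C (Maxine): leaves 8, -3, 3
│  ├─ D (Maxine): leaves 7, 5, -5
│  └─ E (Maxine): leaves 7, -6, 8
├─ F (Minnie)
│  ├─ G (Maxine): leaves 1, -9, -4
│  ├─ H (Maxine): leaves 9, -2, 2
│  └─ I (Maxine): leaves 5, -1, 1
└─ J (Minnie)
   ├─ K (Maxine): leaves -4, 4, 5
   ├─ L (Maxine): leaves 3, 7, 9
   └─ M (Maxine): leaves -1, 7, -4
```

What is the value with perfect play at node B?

C: max(8, -3, 3) = 8
D: max(7, 5, -5) = 7
E: max(7, -6, 8) = 8
B: min(8, 7, 8) = 7

7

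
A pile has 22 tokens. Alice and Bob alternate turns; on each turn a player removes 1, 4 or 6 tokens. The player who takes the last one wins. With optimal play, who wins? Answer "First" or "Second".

Mark each pile size as W (mover wins) or L (mover loses):
i:   0  1  2  3  4  5  6  7  8  9 10 11 12 13 14 15 16 17 18 19 20 21 22
     L  W  L  W  W  L  W  L  W  W  L  W  L  W  W  L  W  L  W  W  L  W  L
Position 22 is L, so the second player wins.

Second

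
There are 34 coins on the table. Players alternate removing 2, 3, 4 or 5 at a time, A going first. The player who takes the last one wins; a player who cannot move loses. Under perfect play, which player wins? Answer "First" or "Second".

i:   0  1  2  3  4  5  6  7  8  9 10 11 12 13 14 15 16 17 18 19 20 21 22 23 24 25 26 27 28 29 30 31 32 33 34
     L  L  W  W  W  W  W  L  L  W  W  W  W  W  L  L  W  W  W  W  W  L  L  W  W  W  W  W  L  L  W  W  W  W  W
Position 34 is W, so the first player wins.

First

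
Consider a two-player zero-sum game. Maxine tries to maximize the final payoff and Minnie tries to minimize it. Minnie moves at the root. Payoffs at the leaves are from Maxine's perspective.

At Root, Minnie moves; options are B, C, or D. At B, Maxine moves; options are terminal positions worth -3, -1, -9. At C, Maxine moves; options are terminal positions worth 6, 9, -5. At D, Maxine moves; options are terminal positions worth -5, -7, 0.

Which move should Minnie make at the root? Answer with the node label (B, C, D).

B (Maxine): max(-3, -1, -9) = -1
C (Maxine): max(6, 9, -5) = 9
D (Maxine): max(-5, -7, 0) = 0
Root (Minnie): min(-1, 9, 0) = -1
Minnie picks the child with the lowest value: B (value -1).

B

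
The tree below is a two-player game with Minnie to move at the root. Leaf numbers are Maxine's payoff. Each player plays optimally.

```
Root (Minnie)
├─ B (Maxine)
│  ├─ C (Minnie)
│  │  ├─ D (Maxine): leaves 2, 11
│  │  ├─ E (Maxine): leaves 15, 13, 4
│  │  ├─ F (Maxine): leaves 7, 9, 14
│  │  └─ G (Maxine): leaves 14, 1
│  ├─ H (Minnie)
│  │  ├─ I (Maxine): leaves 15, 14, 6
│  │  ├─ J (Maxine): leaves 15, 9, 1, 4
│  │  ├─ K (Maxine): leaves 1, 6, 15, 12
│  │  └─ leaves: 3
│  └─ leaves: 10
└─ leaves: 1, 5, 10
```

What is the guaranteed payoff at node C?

11

D: max(2, 11) = 11
E: max(15, 13, 4) = 15
F: max(7, 9, 14) = 14
G: max(14, 1) = 14
C: min(11, 15, 14, 14) = 11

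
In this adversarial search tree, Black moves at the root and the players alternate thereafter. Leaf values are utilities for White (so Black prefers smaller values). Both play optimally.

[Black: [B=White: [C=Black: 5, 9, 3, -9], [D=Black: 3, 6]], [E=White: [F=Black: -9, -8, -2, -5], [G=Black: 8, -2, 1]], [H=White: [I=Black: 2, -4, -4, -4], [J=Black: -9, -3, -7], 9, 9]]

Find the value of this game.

C (Black): min(5, 9, 3, -9) = -9
D (Black): min(3, 6) = 3
B (White): max(-9, 3) = 3
F (Black): min(-9, -8, -2, -5) = -9
G (Black): min(8, -2, 1) = -2
E (White): max(-9, -2) = -2
I (Black): min(2, -4, -4, -4) = -4
J (Black): min(-9, -3, -7) = -9
H (White): max(-4, -9, 9, 9) = 9
Root (Black): min(3, -2, 9) = -2

-2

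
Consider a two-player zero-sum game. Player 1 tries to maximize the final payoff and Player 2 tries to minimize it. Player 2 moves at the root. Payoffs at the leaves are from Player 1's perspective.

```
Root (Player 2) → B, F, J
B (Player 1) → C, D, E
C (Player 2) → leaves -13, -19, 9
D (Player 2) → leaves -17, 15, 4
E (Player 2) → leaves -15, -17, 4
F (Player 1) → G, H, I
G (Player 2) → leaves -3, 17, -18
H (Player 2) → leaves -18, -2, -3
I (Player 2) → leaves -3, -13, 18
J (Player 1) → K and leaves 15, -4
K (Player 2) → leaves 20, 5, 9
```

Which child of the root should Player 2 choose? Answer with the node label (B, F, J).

B

C (Player 2): min(-13, -19, 9) = -19
D (Player 2): min(-17, 15, 4) = -17
E (Player 2): min(-15, -17, 4) = -17
B (Player 1): max(-19, -17, -17) = -17
G (Player 2): min(-3, 17, -18) = -18
H (Player 2): min(-18, -2, -3) = -18
I (Player 2): min(-3, -13, 18) = -13
F (Player 1): max(-18, -18, -13) = -13
K (Player 2): min(20, 5, 9) = 5
J (Player 1): max(5, 15, -4) = 15
Root (Player 2): min(-17, -13, 15) = -17
Player 2 picks the child with the lowest value: B (value -17).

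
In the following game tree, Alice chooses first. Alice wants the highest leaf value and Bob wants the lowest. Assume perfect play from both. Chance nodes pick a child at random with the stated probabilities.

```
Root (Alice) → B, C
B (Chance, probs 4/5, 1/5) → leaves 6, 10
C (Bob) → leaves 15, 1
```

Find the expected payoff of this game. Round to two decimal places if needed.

B (Chance): 4/5·6 + 1/5·10 = 6.8
C (Bob): min(15, 1) = 1
Root (Alice): max(6.8, 1) = 6.8

6.8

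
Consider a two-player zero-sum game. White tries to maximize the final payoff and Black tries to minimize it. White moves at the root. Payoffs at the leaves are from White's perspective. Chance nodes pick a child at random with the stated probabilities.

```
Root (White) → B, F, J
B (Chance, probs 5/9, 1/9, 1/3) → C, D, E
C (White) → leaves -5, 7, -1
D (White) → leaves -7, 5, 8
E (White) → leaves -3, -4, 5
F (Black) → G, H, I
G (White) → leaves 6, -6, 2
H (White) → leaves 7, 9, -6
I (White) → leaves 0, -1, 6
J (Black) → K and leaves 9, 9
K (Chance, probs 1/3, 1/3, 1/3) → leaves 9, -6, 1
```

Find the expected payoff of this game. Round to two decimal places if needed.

6.44

C (White): max(-5, 7, -1) = 7
D (White): max(-7, 5, 8) = 8
E (White): max(-3, -4, 5) = 5
B (Chance): 5/9·7 + 1/9·8 + 1/3·5 = 6.44
G (White): max(6, -6, 2) = 6
H (White): max(7, 9, -6) = 9
I (White): max(0, -1, 6) = 6
F (Black): min(6, 9, 6) = 6
K (Chance): 1/3·9 + 1/3·-6 + 1/3·1 = 1.33
J (Black): min(1.33, 9, 9) = 1.33
Root (White): max(6.44, 6, 1.33) = 6.44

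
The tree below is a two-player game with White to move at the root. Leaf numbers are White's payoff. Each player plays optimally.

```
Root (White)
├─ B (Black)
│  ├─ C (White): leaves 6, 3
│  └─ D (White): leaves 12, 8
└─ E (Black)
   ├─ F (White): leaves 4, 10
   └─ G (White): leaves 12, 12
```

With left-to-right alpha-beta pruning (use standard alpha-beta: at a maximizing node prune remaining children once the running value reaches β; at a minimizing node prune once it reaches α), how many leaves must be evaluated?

6

C [α=-∞,β=+∞]: v=6
D [α=-∞,β=6]: v=12 after child 1 ≥ β → β-cutoff, skip 1
B [α=-∞,β=+∞]: v=6
F [α=6,β=+∞]: v=10
G [α=6,β=10]: v=12 after child 1 ≥ β → β-cutoff, skip 1
E [α=6,β=+∞]: v=10
Root [α=-∞,β=+∞]: v=10
Leaves evaluated: 6 of 8.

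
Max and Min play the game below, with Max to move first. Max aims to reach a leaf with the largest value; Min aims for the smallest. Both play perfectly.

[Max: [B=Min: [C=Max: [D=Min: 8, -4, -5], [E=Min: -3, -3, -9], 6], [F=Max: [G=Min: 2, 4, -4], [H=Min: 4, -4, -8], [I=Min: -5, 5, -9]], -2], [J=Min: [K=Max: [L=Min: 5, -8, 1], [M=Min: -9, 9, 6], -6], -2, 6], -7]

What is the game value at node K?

L: min(5, -8, 1) = -8
M: min(-9, 9, 6) = -9
K: max(-8, -9, -6) = -6

-6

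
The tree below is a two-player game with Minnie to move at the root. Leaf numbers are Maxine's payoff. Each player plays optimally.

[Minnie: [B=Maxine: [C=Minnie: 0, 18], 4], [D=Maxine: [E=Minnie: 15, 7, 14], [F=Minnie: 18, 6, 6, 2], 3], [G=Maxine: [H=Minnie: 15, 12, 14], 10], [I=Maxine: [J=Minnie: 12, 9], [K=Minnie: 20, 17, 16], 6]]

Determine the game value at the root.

4

C (Minnie): min(0, 18) = 0
B (Maxine): max(0, 4) = 4
E (Minnie): min(15, 7, 14) = 7
F (Minnie): min(18, 6, 6, 2) = 2
D (Maxine): max(7, 2, 3) = 7
H (Minnie): min(15, 12, 14) = 12
G (Maxine): max(12, 10) = 12
J (Minnie): min(12, 9) = 9
K (Minnie): min(20, 17, 16) = 16
I (Maxine): max(9, 16, 6) = 16
Root (Minnie): min(4, 7, 12, 16) = 4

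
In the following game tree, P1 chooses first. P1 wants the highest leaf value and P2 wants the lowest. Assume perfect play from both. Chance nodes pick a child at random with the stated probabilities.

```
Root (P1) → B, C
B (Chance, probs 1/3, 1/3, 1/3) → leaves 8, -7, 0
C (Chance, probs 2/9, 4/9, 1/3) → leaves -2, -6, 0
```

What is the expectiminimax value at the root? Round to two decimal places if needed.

0.33

B (Chance): 1/3·8 + 1/3·-7 + 1/3·0 = 0.33
C (Chance): 2/9·-2 + 4/9·-6 + 1/3·0 = -3.11
Root (P1): max(0.33, -3.11) = 0.33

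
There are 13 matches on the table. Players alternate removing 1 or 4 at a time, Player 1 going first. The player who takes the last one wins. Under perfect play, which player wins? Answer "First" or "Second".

W/L table (W = player to move can force a win):
i:   0  1  2  3  4  5  6  7  8  9 10 11 12 13
     L  W  L  W  W  L  W  L  W  W  L  W  L  W
Position 13 is W, so the first player wins.

First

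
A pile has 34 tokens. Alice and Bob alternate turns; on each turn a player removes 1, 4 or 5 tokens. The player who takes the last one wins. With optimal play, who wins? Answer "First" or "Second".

i:   0  1  2  3  4  5  6  7  8  9 10 11 12 13 14 15 16 17 18 19 20 21 22 23 24 25 26 27 28 29 30 31 32 33 34
     L  W  L  W  W  W  W  W  L  W  L  W  W  W  W  W  L  W  L  W  W  W  W  W  L  W  L  W  W  W  W  W  L  W  L
Position 34 is L, so the second player wins.

Second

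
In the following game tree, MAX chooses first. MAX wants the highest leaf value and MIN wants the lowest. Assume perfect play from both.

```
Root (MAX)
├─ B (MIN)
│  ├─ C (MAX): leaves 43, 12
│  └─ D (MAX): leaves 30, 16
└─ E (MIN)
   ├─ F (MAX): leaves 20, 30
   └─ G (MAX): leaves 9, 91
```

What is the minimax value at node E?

30

F: max(20, 30) = 30
G: max(9, 91) = 91
E: min(30, 91) = 30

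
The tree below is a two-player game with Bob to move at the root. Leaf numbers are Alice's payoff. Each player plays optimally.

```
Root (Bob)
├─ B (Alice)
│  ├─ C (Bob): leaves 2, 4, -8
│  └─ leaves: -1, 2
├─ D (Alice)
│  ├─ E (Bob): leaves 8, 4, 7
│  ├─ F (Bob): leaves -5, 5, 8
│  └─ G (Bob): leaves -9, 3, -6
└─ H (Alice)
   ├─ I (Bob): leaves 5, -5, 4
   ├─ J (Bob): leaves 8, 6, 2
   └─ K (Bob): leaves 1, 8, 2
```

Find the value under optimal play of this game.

C (Bob): min(2, 4, -8) = -8
B (Alice): max(-8, -1, 2) = 2
E (Bob): min(8, 4, 7) = 4
F (Bob): min(-5, 5, 8) = -5
G (Bob): min(-9, 3, -6) = -9
D (Alice): max(4, -5, -9) = 4
I (Bob): min(5, -5, 4) = -5
J (Bob): min(8, 6, 2) = 2
K (Bob): min(1, 8, 2) = 1
H (Alice): max(-5, 2, 1) = 2
Root (Bob): min(2, 4, 2) = 2

2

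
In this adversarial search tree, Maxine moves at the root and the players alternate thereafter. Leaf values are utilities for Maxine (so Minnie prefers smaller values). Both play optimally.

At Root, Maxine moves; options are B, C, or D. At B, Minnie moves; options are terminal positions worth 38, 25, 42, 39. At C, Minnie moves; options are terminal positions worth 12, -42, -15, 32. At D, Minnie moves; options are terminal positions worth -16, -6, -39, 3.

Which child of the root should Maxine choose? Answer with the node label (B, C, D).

B (Minnie): min(38, 25, 42, 39) = 25
C (Minnie): min(12, -42, -15, 32) = -42
D (Minnie): min(-16, -6, -39, 3) = -39
Root (Maxine): max(25, -42, -39) = 25
Maxine picks the child with the highest value: B (value 25).

B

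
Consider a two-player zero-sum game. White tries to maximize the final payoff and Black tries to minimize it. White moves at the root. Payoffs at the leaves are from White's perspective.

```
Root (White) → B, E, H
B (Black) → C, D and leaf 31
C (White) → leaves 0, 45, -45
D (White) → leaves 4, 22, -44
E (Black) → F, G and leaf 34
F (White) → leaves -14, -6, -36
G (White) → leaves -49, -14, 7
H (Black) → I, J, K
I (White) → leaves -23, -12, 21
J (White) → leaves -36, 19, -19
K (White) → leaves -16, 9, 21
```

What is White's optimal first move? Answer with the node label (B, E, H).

B

C (White): max(0, 45, -45) = 45
D (White): max(4, 22, -44) = 22
B (Black): min(45, 22, 31) = 22
F (White): max(-14, -6, -36) = -6
G (White): max(-49, -14, 7) = 7
E (Black): min(-6, 7, 34) = -6
I (White): max(-23, -12, 21) = 21
J (White): max(-36, 19, -19) = 19
K (White): max(-16, 9, 21) = 21
H (Black): min(21, 19, 21) = 19
Root (White): max(22, -6, 19) = 22
White picks the child with the highest value: B (value 22).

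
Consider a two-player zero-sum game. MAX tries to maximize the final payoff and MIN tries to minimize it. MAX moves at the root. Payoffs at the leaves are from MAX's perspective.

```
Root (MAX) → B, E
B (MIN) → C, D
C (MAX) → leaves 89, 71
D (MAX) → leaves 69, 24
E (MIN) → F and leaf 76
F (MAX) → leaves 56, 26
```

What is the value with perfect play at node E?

F: max(56, 26) = 56
E: min(56, 76) = 56

56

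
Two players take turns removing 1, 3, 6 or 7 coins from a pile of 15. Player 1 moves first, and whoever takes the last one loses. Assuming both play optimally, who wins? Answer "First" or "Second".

Positions where the player to move wins (W) vs loses (L):
i:   0  1  2  3  4  5  6  7  8  9 10 11 12 13 14 15
     W  L  W  L  W  L  W  W  W  W  W  W  W  L  W  L
Position 15 is L, so the second player wins.

Second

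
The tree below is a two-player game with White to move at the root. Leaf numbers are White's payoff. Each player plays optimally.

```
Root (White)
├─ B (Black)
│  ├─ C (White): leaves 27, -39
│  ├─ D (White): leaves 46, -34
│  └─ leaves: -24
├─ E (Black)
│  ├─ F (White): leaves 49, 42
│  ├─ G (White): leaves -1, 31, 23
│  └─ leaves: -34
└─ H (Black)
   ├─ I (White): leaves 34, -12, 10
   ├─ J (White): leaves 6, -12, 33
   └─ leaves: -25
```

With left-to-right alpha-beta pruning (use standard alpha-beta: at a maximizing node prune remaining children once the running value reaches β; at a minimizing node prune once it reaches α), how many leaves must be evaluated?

C [α=-∞,β=+∞]: v=27
D [α=-∞,β=27]: v=46 after child 1 ≥ β → β-cutoff, skip 1
B [α=-∞,β=+∞]: v=-24
F [α=-24,β=+∞]: v=49
G [α=-24,β=49]: v=31
E [α=-24,β=+∞]: v=-34
I [α=-24,β=+∞]: v=34
J [α=-24,β=34]: v=33
H [α=-24,β=+∞]: v=-25
Root [α=-∞,β=+∞]: v=-24
Leaves evaluated: 17 of 18.

17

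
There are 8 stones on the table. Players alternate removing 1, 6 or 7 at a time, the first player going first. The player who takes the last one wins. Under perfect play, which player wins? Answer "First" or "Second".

First

i:   0  1  2  3  4  5  6  7  8
     L  W  L  W  L  W  W  W  W
Position 8 is W, so the first player wins.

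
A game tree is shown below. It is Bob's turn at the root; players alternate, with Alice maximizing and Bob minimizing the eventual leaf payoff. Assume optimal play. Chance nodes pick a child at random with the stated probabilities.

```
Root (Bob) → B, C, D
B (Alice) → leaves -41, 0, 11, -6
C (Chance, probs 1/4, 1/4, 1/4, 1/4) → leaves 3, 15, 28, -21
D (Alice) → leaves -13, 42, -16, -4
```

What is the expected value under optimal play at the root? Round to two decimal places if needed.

6.25

B (Alice): max(-41, 0, 11, -6) = 11
C (Chance): 1/4·3 + 1/4·15 + 1/4·28 + 1/4·-21 = 6.25
D (Alice): max(-13, 42, -16, -4) = 42
Root (Bob): min(11, 6.25, 42) = 6.25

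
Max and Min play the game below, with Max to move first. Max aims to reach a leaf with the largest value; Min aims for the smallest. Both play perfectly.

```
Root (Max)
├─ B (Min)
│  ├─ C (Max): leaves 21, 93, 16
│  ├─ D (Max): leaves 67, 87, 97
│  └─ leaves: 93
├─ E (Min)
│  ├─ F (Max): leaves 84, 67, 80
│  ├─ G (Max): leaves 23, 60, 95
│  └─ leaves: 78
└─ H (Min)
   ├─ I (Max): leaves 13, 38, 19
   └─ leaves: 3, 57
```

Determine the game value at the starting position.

93

C (Max): max(21, 93, 16) = 93
D (Max): max(67, 87, 97) = 97
B (Min): min(93, 97, 93) = 93
F (Max): max(84, 67, 80) = 84
G (Max): max(23, 60, 95) = 95
E (Min): min(84, 95, 78) = 78
I (Max): max(13, 38, 19) = 38
H (Min): min(38, 3, 57) = 3
Root (Max): max(93, 78, 3) = 93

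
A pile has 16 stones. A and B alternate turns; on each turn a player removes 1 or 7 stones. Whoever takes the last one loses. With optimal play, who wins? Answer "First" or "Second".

First

Positions where the player to move wins (W) vs loses (L):
i:   0  1  2  3  4  5  6  7  8  9 10 11 12 13 14 15 16
     W  L  W  L  W  L  W  L  W  L  W  L  W  L  W  L  W
Position 16 is W, so the first player wins.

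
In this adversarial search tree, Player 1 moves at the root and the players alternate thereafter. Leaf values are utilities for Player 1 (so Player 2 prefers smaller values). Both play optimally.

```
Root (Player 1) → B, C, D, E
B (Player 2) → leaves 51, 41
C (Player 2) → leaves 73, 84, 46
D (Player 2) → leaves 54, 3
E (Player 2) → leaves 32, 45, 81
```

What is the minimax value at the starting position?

B (Player 2): min(51, 41) = 41
C (Player 2): min(73, 84, 46) = 46
D (Player 2): min(54, 3) = 3
E (Player 2): min(32, 45, 81) = 32
Root (Player 1): max(41, 46, 3, 32) = 46

46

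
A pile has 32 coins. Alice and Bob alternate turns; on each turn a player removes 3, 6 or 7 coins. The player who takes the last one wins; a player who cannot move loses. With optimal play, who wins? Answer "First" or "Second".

Positions where the player to move wins (W) vs loses (L):
i:   0  1  2  3  4  5  6  7  8  9 10 11 12 13 14 15 16 17 18 19 20 21 22 23 24 25 26 27 28 29 30 31 32
     L  L  L  W  W  W  W  W  W  W  L  L  L  W  W  W  W  W  W  W  L  L  L  W  W  W  W  W  W  W  L  L  L
Position 32 is L, so the second player wins.

Second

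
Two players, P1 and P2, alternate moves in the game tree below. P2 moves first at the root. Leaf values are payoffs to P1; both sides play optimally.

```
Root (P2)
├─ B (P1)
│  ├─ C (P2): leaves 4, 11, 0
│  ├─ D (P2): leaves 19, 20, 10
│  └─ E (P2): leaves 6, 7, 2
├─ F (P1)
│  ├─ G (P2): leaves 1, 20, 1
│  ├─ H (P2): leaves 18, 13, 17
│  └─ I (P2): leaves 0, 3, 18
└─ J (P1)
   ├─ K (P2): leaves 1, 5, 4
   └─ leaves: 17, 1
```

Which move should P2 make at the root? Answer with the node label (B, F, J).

B

C (P2): min(4, 11, 0) = 0
D (P2): min(19, 20, 10) = 10
E (P2): min(6, 7, 2) = 2
B (P1): max(0, 10, 2) = 10
G (P2): min(1, 20, 1) = 1
H (P2): min(18, 13, 17) = 13
I (P2): min(0, 3, 18) = 0
F (P1): max(1, 13, 0) = 13
K (P2): min(1, 5, 4) = 1
J (P1): max(1, 17, 1) = 17
Root (P2): min(10, 13, 17) = 10
P2 picks the child with the lowest value: B (value 10).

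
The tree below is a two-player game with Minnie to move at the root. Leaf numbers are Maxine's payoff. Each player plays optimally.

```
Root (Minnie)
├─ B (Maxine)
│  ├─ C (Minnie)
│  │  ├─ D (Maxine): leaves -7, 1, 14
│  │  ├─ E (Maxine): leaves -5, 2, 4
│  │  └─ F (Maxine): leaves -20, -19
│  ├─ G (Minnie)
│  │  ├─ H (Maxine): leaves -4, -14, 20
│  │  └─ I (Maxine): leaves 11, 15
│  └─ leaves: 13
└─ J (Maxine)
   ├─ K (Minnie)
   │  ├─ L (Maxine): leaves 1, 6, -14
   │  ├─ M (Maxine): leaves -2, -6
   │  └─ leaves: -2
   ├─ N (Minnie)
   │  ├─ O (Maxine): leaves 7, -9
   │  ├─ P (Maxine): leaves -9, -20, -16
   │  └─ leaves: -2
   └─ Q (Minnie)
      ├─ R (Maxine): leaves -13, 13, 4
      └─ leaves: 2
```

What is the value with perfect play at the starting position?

2

D (Maxine): max(-7, 1, 14) = 14
E (Maxine): max(-5, 2, 4) = 4
F (Maxine): max(-20, -19) = -19
C (Minnie): min(14, 4, -19) = -19
H (Maxine): max(-4, -14, 20) = 20
I (Maxine): max(11, 15) = 15
G (Minnie): min(20, 15) = 15
B (Maxine): max(-19, 15, 13) = 15
L (Maxine): max(1, 6, -14) = 6
M (Maxine): max(-2, -6) = -2
K (Minnie): min(6, -2, -2) = -2
O (Maxine): max(7, -9) = 7
P (Maxine): max(-9, -20, -16) = -9
N (Minnie): min(7, -9, -2) = -9
R (Maxine): max(-13, 13, 4) = 13
Q (Minnie): min(13, 2) = 2
J (Maxine): max(-2, -9, 2) = 2
Root (Minnie): min(15, 2) = 2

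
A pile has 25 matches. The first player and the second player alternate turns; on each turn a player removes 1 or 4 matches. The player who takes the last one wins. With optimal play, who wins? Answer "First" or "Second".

Positions where the player to move wins (W) vs loses (L):
i:   0  1  2  3  4  5  6  7  8  9 10 11 12 13 14 15 16 17 18 19 20 21 22 23 24 25
     L  W  L  W  W  L  W  L  W  W  L  W  L  W  W  L  W  L  W  W  L  W  L  W  W  L
Position 25 is L, so the second player wins.

Second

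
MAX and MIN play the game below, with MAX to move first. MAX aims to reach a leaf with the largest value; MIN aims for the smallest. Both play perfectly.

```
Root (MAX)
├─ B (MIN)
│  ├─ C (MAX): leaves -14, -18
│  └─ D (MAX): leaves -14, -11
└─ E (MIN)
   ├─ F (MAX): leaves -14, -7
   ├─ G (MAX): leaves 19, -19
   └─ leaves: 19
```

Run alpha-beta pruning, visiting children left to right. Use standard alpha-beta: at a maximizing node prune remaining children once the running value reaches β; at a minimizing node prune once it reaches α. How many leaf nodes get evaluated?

C [α=-∞,β=+∞]: v=-14
D [α=-∞,β=-14]: v=-14 after child 1 ≥ β → β-cutoff, skip 1
B [α=-∞,β=+∞]: v=-14
F [α=-14,β=+∞]: v=-7
G [α=-14,β=-7]: v=19 after child 1 ≥ β → β-cutoff, skip 1
E [α=-14,β=+∞]: v=-7
Root [α=-∞,β=+∞]: v=-7
Leaves evaluated: 7 of 9.

7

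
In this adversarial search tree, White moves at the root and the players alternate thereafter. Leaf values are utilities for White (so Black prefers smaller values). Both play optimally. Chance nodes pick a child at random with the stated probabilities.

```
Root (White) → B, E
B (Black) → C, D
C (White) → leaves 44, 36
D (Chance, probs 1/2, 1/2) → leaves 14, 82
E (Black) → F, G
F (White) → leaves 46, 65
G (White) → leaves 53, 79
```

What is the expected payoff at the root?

65

C (White): max(44, 36) = 44
D (Chance): 1/2·14 + 1/2·82 = 48
B (Black): min(44, 48) = 44
F (White): max(46, 65) = 65
G (White): max(53, 79) = 79
E (Black): min(65, 79) = 65
Root (White): max(44, 65) = 65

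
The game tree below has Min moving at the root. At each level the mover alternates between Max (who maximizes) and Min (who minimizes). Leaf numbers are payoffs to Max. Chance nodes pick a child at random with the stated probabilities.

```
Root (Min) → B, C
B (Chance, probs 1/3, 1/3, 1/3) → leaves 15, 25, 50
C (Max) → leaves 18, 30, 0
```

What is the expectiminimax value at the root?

30

B (Chance): 1/3·15 + 1/3·25 + 1/3·50 = 30
C (Max): max(18, 30, 0) = 30
Root (Min): min(30, 30) = 30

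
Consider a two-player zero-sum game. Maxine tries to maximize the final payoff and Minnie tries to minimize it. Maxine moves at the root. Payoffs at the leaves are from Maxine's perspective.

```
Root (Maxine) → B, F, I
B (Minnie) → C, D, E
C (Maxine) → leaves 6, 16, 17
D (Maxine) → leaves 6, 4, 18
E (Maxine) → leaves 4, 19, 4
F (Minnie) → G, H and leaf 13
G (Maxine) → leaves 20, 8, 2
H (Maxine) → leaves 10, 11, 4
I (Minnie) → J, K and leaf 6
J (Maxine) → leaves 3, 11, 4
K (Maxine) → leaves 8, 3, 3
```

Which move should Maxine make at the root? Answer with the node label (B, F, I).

B

C (Maxine): max(6, 16, 17) = 17
D (Maxine): max(6, 4, 18) = 18
E (Maxine): max(4, 19, 4) = 19
B (Minnie): min(17, 18, 19) = 17
G (Maxine): max(20, 8, 2) = 20
H (Maxine): max(10, 11, 4) = 11
F (Minnie): min(20, 11, 13) = 11
J (Maxine): max(3, 11, 4) = 11
K (Maxine): max(8, 3, 3) = 8
I (Minnie): min(11, 8, 6) = 6
Root (Maxine): max(17, 11, 6) = 17
Maxine picks the child with the highest value: B (value 17).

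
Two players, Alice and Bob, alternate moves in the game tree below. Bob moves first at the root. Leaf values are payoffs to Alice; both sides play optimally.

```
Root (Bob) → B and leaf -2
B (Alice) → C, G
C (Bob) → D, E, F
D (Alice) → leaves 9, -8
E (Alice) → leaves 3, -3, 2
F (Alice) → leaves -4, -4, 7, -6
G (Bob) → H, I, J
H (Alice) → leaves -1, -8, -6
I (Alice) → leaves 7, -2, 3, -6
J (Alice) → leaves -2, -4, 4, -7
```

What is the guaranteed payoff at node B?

3

D: max(9, -8) = 9
E: max(3, -3, 2) = 3
F: max(-4, -4, 7, -6) = 7
C: min(9, 3, 7) = 3
H: max(-1, -8, -6) = -1
I: max(7, -2, 3, -6) = 7
J: max(-2, -4, 4, -7) = 4
G: min(-1, 7, 4) = -1
B: max(3, -1) = 3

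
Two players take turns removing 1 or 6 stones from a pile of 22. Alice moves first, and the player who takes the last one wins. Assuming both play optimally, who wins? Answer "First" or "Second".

First

Mark each pile size as W (mover wins) or L (mover loses):
i:   0  1  2  3  4  5  6  7  8  9 10 11 12 13 14 15 16 17 18 19 20 21 22
     L  W  L  W  L  W  W  L  W  L  W  L  W  W  L  W  L  W  L  W  W  L  W
Position 22 is W, so the first player wins.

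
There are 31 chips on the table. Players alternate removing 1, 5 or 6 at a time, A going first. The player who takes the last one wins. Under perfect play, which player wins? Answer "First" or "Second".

Mark each pile size as W (mover wins) or L (mover loses):
i:   0  1  2  3  4  5  6  7  8  9 10 11 12 13 14 15 16 17 18 19 20 21 22 23 24 25 26 27 28 29 30 31
     L  W  L  W  L  W  W  W  W  W  W  L  W  L  W  L  W  W  W  W  W  W  L  W  L  W  L  W  W  W  W  W
Position 31 is W, so the first player wins.

First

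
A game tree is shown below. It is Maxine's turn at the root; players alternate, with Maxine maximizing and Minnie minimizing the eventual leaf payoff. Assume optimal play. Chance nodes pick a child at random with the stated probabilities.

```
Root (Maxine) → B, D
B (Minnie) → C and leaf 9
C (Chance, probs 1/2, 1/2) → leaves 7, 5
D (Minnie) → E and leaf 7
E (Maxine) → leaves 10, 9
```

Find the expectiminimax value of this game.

C (Chance): 1/2·7 + 1/2·5 = 6
B (Minnie): min(6, 9) = 6
E (Maxine): max(10, 9) = 10
D (Minnie): min(10, 7) = 7
Root (Maxine): max(6, 7) = 7

7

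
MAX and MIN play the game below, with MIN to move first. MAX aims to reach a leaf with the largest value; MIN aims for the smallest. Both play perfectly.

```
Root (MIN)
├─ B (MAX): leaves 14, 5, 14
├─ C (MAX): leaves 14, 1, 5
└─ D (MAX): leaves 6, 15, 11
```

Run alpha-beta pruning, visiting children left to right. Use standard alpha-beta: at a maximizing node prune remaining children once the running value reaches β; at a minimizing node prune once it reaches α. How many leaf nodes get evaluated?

6

B [α=-∞,β=+∞]: v=14
C [α=-∞,β=14]: v=14 after child 1 ≥ β → β-cutoff, skip 2
D [α=-∞,β=14]: v=15 after child 2 ≥ β → β-cutoff, skip 1
Root [α=-∞,β=+∞]: v=14
Leaves evaluated: 6 of 9.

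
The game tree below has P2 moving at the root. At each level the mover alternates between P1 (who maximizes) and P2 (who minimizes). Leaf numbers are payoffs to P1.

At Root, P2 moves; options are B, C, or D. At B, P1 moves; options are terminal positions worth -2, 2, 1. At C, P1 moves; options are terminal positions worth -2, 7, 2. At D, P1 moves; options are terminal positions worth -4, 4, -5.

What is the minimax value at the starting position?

2

B (P1): max(-2, 2, 1) = 2
C (P1): max(-2, 7, 2) = 7
D (P1): max(-4, 4, -5) = 4
Root (P2): min(2, 7, 4) = 2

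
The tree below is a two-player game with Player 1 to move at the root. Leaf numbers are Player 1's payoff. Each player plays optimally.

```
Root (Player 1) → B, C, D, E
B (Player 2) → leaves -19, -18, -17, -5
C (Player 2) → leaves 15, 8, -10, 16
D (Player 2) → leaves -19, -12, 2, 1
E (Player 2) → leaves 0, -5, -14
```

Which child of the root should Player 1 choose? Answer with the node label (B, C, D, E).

C

B (Player 2): min(-19, -18, -17, -5) = -19
C (Player 2): min(15, 8, -10, 16) = -10
D (Player 2): min(-19, -12, 2, 1) = -19
E (Player 2): min(0, -5, -14) = -14
Root (Player 1): max(-19, -10, -19, -14) = -10
Player 1 picks the child with the highest value: C (value -10).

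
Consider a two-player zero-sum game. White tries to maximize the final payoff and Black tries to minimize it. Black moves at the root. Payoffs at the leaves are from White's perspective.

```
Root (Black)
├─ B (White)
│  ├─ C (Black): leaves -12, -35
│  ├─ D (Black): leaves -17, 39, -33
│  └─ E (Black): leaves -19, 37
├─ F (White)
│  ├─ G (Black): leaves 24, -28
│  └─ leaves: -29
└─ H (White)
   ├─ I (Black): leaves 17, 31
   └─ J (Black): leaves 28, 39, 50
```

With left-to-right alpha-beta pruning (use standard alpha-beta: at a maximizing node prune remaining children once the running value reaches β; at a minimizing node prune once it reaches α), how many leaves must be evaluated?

12

C [α=-∞,β=+∞]: v=-35
D [α=-35,β=+∞]: v=-33
E [α=-33,β=+∞]: v=-19
B [α=-∞,β=+∞]: v=-19
G [α=-∞,β=-19]: v=-28
F [α=-∞,β=-19]: v=-28
I [α=-∞,β=-28]: v=17
H [α=-∞,β=-28]: v=17 after child 1 ≥ β → β-cutoff, skip 1
Root [α=-∞,β=+∞]: v=-28
Leaves evaluated: 12 of 15.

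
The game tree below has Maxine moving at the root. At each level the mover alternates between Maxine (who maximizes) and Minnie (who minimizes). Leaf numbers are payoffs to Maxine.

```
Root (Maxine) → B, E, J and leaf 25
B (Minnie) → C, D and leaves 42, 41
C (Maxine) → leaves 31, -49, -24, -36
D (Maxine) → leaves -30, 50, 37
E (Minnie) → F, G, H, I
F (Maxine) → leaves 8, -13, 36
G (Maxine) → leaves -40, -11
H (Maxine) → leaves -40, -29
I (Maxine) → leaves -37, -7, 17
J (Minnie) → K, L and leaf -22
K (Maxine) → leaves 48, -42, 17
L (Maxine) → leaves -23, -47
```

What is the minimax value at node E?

F: max(8, -13, 36) = 36
G: max(-40, -11) = -11
H: max(-40, -29) = -29
I: max(-37, -7, 17) = 17
E: min(36, -11, -29, 17) = -29

-29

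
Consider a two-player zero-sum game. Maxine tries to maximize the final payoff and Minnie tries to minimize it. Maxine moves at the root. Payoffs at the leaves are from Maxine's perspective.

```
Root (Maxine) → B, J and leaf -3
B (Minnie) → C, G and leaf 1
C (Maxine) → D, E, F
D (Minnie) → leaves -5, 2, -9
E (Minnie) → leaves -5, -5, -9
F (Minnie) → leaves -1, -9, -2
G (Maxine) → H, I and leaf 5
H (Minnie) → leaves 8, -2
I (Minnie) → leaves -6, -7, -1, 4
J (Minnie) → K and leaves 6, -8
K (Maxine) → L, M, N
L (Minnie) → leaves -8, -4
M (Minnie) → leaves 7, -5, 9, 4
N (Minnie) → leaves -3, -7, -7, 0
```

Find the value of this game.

D (Minnie): min(-5, 2, -9) = -9
E (Minnie): min(-5, -5, -9) = -9
F (Minnie): min(-1, -9, -2) = -9
C (Maxine): max(-9, -9, -9) = -9
H (Minnie): min(8, -2) = -2
I (Minnie): min(-6, -7, -1, 4) = -7
G (Maxine): max(-2, -7, 5) = 5
B (Minnie): min(-9, 5, 1) = -9
L (Minnie): min(-8, -4) = -8
M (Minnie): min(7, -5, 9, 4) = -5
N (Minnie): min(-3, -7, -7, 0) = -7
K (Maxine): max(-8, -5, -7) = -5
J (Minnie): min(-5, 6, -8) = -8
Root (Maxine): max(-9, -8, -3) = -3

-3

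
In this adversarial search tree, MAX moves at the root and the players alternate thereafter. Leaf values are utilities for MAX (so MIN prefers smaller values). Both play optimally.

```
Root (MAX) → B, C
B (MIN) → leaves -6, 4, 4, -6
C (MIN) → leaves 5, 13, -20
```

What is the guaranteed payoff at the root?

B (MIN): min(-6, 4, 4, -6) = -6
C (MIN): min(5, 13, -20) = -20
Root (MAX): max(-6, -20) = -6

-6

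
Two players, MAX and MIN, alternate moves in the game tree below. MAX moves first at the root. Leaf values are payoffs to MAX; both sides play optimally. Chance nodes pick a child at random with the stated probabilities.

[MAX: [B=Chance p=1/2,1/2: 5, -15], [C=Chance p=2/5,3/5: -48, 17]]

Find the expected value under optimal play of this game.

-5

B (Chance): 1/2·5 + 1/2·-15 = -5
C (Chance): 2/5·-48 + 3/5·17 = -9
Root (MAX): max(-5, -9) = -5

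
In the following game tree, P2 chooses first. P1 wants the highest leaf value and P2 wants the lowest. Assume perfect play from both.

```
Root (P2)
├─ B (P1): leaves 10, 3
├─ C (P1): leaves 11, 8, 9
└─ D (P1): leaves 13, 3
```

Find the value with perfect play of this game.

B (P1): max(10, 3) = 10
C (P1): max(11, 8, 9) = 11
D (P1): max(13, 3) = 13
Root (P2): min(10, 11, 13) = 10

10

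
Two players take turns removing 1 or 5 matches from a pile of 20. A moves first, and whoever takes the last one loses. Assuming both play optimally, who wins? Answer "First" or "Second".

First

Compute winning (W) and losing (L) positions by backward induction:
i:   0  1  2  3  4  5  6  7  8  9 10 11 12 13 14 15 16 17 18 19 20
     W  L  W  L  W  L  W  L  W  L  W  L  W  L  W  L  W  L  W  L  W
Position 20 is W, so the first player wins.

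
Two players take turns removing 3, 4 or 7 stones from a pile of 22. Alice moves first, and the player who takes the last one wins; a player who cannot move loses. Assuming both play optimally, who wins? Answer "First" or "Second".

Compute winning (W) and losing (L) positions by backward induction:
i:   0  1  2  3  4  5  6  7  8  9 10 11 12 13 14 15 16 17 18 19 20 21 22
     L  L  L  W  W  W  W  W  W  W  L  L  L  W  W  W  W  W  W  W  L  L  L
Position 22 is L, so the second player wins.

Second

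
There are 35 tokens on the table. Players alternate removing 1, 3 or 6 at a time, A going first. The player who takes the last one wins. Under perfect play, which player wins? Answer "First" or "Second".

First

i:   0  1  2  3  4  5  6  7  8  9 10 11 12 13 14 15 16 17 18 19 20 21 22 23 24 25 26 27 28 29 30 31 32 33 34 35
     L  W  L  W  L  W  W  W  W  L  W  L  W  L  W  W  W  W  L  W  L  W  L  W  W  W  W  L  W  L  W  L  W  W  W  W
Position 35 is W, so the first player wins.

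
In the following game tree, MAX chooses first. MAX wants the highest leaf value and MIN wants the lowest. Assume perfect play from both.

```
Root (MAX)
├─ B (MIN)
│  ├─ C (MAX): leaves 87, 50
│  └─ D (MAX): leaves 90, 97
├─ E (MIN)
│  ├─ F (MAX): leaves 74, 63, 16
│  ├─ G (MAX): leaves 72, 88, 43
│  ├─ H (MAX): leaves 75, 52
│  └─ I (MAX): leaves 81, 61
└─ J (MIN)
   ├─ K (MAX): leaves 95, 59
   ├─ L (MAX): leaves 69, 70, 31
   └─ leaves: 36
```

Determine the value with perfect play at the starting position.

C (MAX): max(87, 50) = 87
D (MAX): max(90, 97) = 97
B (MIN): min(87, 97) = 87
F (MAX): max(74, 63, 16) = 74
G (MAX): max(72, 88, 43) = 88
H (MAX): max(75, 52) = 75
I (MAX): max(81, 61) = 81
E (MIN): min(74, 88, 75, 81) = 74
K (MAX): max(95, 59) = 95
L (MAX): max(69, 70, 31) = 70
J (MIN): min(95, 70, 36) = 36
Root (MAX): max(87, 74, 36) = 87

87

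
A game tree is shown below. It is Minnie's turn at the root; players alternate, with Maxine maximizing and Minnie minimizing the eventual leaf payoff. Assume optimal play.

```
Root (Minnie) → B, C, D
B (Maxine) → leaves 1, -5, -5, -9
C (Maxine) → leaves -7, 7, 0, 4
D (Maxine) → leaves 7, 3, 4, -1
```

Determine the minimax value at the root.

1

B (Maxine): max(1, -5, -5, -9) = 1
C (Maxine): max(-7, 7, 0, 4) = 7
D (Maxine): max(7, 3, 4, -1) = 7
Root (Minnie): min(1, 7, 7) = 1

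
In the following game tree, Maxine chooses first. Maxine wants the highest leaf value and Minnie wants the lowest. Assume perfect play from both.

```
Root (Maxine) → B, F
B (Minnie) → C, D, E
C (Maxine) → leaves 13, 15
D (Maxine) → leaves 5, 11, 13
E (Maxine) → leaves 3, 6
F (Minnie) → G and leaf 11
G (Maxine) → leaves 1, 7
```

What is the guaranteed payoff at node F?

7

G: max(1, 7) = 7
F: min(7, 11) = 7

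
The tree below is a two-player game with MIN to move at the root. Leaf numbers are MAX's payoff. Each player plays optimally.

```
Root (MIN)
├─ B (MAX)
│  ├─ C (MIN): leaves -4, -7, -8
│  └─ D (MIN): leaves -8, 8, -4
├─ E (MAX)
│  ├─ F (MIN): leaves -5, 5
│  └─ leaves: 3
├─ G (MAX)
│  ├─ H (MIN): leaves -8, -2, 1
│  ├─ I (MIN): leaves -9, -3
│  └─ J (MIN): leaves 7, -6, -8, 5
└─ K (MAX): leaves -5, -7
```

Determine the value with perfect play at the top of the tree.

C (MIN): min(-4, -7, -8) = -8
D (MIN): min(-8, 8, -4) = -8
B (MAX): max(-8, -8) = -8
F (MIN): min(-5, 5) = -5
E (MAX): max(-5, 3) = 3
H (MIN): min(-8, -2, 1) = -8
I (MIN): min(-9, -3) = -9
J (MIN): min(7, -6, -8, 5) = -8
G (MAX): max(-8, -9, -8) = -8
K (MAX): max(-5, -7) = -5
Root (MIN): min(-8, 3, -8, -5) = -8

-8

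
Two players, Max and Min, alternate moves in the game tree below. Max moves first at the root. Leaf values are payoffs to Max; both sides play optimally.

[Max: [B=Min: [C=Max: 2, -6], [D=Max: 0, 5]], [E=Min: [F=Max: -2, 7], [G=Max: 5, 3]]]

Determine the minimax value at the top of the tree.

5

C (Max): max(2, -6) = 2
D (Max): max(0, 5) = 5
B (Min): min(2, 5) = 2
F (Max): max(-2, 7) = 7
G (Max): max(5, 3) = 5
E (Min): min(7, 5) = 5
Root (Max): max(2, 5) = 5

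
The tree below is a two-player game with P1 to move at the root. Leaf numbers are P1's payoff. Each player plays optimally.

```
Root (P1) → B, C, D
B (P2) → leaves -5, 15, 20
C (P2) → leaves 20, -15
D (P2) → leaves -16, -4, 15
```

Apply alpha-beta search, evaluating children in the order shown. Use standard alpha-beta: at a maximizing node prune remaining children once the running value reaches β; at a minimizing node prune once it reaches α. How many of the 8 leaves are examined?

6

B [α=-∞,β=+∞]: v=-5
C [α=-5,β=+∞]: v=-15
D [α=-5,β=+∞]: v=-16 after child 1 ≤ α → α-cutoff, skip 2
Root [α=-∞,β=+∞]: v=-5
Leaves evaluated: 6 of 8.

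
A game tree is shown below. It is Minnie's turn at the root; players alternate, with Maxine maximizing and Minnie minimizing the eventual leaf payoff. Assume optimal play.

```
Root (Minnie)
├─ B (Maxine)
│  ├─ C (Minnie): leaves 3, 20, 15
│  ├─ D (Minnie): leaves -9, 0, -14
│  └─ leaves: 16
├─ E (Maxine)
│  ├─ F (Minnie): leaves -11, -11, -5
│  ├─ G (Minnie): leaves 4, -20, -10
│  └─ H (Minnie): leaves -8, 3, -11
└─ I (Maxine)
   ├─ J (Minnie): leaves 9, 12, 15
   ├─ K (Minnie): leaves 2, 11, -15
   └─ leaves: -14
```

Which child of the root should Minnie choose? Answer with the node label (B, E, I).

C (Minnie): min(3, 20, 15) = 3
D (Minnie): min(-9, 0, -14) = -14
B (Maxine): max(3, -14, 16) = 16
F (Minnie): min(-11, -11, -5) = -11
G (Minnie): min(4, -20, -10) = -20
H (Minnie): min(-8, 3, -11) = -11
E (Maxine): max(-11, -20, -11) = -11
J (Minnie): min(9, 12, 15) = 9
K (Minnie): min(2, 11, -15) = -15
I (Maxine): max(9, -15, -14) = 9
Root (Minnie): min(16, -11, 9) = -11
Minnie picks the child with the lowest value: E (value -11).

E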